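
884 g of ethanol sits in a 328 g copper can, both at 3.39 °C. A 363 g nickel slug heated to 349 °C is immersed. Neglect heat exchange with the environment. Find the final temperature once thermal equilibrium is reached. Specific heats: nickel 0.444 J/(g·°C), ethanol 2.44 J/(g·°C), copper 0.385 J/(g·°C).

T_f ≈ 26.2 °C

Taking heat into each body as positive, Σ m c ΔT = 0:
363·0.444·(T − 349) + 884·2.44·(T − 3.39) + 328·0.385·(T − 3.39) = 0
(161.17 + 2157 + 126.28) T = 161.17·349 + 2157·3.39 + 126.28·3.39
T ≈ 26.18 °C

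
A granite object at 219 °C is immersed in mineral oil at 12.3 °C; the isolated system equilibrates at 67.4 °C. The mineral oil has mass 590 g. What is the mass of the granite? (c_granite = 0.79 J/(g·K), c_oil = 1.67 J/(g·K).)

m ≈ 453 g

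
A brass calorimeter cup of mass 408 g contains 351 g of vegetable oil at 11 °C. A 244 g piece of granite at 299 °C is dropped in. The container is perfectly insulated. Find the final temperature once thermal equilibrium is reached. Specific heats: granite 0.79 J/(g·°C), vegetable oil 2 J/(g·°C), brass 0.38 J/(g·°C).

T_f ≈ 63.9 °C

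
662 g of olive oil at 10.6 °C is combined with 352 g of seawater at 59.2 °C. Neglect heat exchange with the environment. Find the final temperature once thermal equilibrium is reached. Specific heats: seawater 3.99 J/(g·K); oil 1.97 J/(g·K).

T_f ≈ 35.8 °C

Set heat shed by the hot body equal to heat absorbed by the cold body:
352*3.99*(59.2 − T) = 662*1.97*(T − 10.6)
1404.5(59.2 − T) = 1304.1(T − 10.6)
2708.6 T = 96969  ⇒  T ≈ 35.80 °C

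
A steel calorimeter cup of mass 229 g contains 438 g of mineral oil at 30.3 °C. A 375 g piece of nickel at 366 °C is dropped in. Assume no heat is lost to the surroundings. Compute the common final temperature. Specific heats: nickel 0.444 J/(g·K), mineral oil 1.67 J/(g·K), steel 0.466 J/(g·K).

Setting the total heat transfer to zero:
375×0.444×(T − 366) + 438×1.67×(T − 30.3) + 229×0.466×(T − 30.3) = 0
166.5(T − 366) + 731.46(T − 30.3) + 106.71(T − 30.3) = 0
(166.5 + 731.46 + 106.71) T = 166.5×366 + 731.46×30.3 + 106.71×30.3
T ≈ 85.93 °C

T_f ≈ 85.9 °C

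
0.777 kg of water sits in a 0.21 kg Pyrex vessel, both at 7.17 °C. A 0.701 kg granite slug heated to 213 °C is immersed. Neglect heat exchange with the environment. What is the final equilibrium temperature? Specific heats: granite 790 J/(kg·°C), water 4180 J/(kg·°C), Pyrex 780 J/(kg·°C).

T_f ≈ 35.9 °C

Let T be the final temperature. ΣQ_i = 0:
0.701×790×(T − 213) + 0.777×4180×(T − 7.17) + 0.21×780×(T − 7.17) = 0
553.79(T − 213) + 3247.9(T − 7.17) + 163.8(T − 7.17) = 0
3965.5 T = 142419
T = 142419/3965.5 ≈ 35.91 °C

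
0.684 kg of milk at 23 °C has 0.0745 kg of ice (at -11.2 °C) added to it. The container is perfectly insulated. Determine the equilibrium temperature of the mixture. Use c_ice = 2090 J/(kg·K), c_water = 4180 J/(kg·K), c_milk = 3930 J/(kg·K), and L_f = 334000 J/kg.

Net heat exchanged in the isolated system is zero:
warm ice to 0 °C: 0.0745·2090·(0 − (-11.2)) = 1743.9
  melt ice: 0.0745·334000 = 24883
  meltwater 0→T: 0.0745·4180·T = 311.41 T
  milk: 2688.1(T − 23)
2999.5 T = 61827 − 26627 = 35200
T ≈ 11.74 °C — above 0 °C, consistent with complete melting.

T_f ≈ 11.7 °C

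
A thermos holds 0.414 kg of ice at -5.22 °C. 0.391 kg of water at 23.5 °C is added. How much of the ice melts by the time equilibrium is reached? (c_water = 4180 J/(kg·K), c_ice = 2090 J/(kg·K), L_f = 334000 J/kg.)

Cooling the water to 0 °C releases 0.391×4180×23.5 = 38408 J.
Warming the ice to 0 °C takes 0.414×2090×5.22 = 4516.7 J, leaving 33891 J for melting.
Melting all 0.414 kg of ice would need 0.414×334000 = 138276 J.
33891 J < 138276 J, so only part of the ice melts and the system sits at 0 °C.
Mass melted = 33891/334000 ≈ 0.1015 kg.

m_melted ≈ 0.101 kg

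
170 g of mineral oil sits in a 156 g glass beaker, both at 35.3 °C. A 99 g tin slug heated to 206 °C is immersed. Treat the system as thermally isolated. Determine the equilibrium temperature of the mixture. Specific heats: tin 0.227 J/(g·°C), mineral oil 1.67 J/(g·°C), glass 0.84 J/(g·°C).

T_f ≈ 44.1 °C

Taking heat into each body as positive, Σ m c ΔT = 0:
99·0.227·(T − 206) + 170·1.67·(T − 35.3) + 156·0.84·(T − 35.3) = 0
22.47(T − 206) + 283.9(T − 35.3) + 131.04(T − 35.3) = 0
(22.47 + 283.9 + 131.04) T = 22.47·206 + 283.9·35.3 + 131.04·35.3
T = 19277/437.41 ≈ 44.07 °C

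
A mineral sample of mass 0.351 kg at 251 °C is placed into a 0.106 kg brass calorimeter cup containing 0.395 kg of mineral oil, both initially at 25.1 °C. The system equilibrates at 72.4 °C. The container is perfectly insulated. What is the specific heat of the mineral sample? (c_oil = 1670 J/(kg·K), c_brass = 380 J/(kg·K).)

c ≈ 528 J/(kg·K)

Heat gained plus heat lost sum to zero:
0.351·c·(72.4 − 251) + 0.395·1670·(72.4 − 25.1) + 0.106·380·(72.4 − 25.1) = 0
-62.69 c = -33107
c = -33107/-62.69 ≈ 528.1 J/(kg·K)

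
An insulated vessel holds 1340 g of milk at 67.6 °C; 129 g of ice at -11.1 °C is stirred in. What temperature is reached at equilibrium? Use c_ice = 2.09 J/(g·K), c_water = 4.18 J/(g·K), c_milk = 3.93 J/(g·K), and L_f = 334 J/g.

Energy balance with sensible and latent terms:
ice -11.1→0 °C: 129·2.09·11.1 = 2992.7
  fusion: m_ice L_f = 129·334 = 43086
  warm the meltwater: 539.22 T
  milk cools: 1340·3.93·(T − 67.6) = 5266.2(T − 67.6)
5805.4 T = 355995 − 46079 = 309916
T ≈ 53.38 °C (positive, so assuming full melt was valid).

T_f ≈ 53.4 °C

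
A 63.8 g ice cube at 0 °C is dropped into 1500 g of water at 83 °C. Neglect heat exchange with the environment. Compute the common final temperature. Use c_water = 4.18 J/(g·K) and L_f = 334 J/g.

Heat gained plus heat lost sum to zero:
latent heat to melt: 63.8×334 = 21309
  meltwater 0→T: 63.8×4.18×T = 266.68 T
  water: 6270(T − 83)
6536.7 T = 520410 − 21309 = 499101
T ≈ 76.35 °C. Since T > 0 °C, the all-ice-melts assumption holds.

T_f ≈ 76.4 °C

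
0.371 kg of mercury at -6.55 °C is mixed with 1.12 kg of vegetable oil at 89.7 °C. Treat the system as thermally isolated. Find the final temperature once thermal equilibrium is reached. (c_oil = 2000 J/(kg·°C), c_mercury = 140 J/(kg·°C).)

T_f ≈ 87.5 °C

Set heat shed by the hot body equal to heat absorbed by the cold body:
1.12×2000×(89.7 − T) = 0.371×140×(T − (-6.55))
2240(89.7 − T) = 51.94(T − (-6.55))
2291.9 T = 200588  ⇒  T ≈ 87.52 °C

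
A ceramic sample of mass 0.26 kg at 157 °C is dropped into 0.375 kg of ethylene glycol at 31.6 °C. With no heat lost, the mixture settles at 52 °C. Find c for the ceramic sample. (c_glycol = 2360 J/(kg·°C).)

c ≈ 661 J/(kg·°C)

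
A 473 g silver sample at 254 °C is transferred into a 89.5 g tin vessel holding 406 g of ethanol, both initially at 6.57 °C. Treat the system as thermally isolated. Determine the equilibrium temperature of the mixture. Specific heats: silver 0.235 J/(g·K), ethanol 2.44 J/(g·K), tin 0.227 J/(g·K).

Heat gained plus heat lost sum to zero:
473*0.235*(T − 254) + 406*2.44*(T − 6.57) + 89.5*0.227*(T − 6.57) = 0
111.15(T − 254) + 990.64(T − 6.57) + 20.32(T − 6.57) = 0
(111.15 + 990.64 + 20.32) T = 111.15*254 + 990.64*6.57 + 20.32*6.57
T ≈ 31.08 °C

T_f ≈ 31.1 °C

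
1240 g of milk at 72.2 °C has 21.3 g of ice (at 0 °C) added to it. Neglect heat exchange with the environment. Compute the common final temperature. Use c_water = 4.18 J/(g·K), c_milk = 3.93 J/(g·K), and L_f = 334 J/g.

T_f ≈ 69.5 °C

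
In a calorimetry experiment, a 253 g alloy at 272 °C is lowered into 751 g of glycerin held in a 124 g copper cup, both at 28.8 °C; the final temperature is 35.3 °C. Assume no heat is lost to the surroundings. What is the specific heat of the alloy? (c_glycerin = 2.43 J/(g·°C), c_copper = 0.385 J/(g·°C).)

c ≈ 0.203 J/(g·°C)

Net heat exchanged in the isolated system is zero:
253·c·(35.3 − 272) + 751·2.43·(35.3 − 28.8) + 124·0.385·(35.3 − 28.8) = 0
-59885 c = -12172
c = -12172/-59885 ≈ 0.2033 J/(g·°C)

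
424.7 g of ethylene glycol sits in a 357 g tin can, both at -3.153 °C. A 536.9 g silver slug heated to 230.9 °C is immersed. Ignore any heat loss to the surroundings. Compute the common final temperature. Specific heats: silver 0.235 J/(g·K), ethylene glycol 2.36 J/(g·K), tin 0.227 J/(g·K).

Taking heat into each body as positive, Σ m c ΔT = 0:
536.9*0.235*(T − 230.9) + 424.7*2.36*(T − (-3.153)) + 357*0.227*(T − (-3.153)) = 0
(126.17 + 1002.3 + 81.04) T = 126.17*230.9 + 1002.3*(-3.153) + 81.04*(-3.153)
T = 25717/1209.5 ≈ 21.26 °C

T_f ≈ 21.3 °C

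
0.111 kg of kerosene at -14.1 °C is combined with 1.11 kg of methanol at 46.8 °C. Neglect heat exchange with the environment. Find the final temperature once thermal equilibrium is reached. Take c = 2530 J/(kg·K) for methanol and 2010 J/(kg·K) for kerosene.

Net heat exchanged in the isolated system is zero:
1.11×2530×(T − 46.8) + 0.111×2010×(T − (-14.1)) = 0
2808.3(T − 46.8) + 223.11(T − (-14.1)) = 0
3031.4 T = 128283
T = 128283 / 3031.4 = 42.3 °C

T_f ≈ 42.3 °C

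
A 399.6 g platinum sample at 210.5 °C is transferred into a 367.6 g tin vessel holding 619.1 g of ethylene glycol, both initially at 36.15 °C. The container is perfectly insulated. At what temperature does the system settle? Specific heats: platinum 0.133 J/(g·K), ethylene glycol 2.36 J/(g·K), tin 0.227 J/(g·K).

T_f ≈ 41.9 °C

Let T be the final temperature. ΣQ_i = 0:
399.6·0.133·(T − 210.5) + 619.1·2.36·(T − 36.15) + 367.6·0.227·(T − 36.15) = 0
53.15(T − 210.5) + 1461.1(T − 36.15) + 83.45(T − 36.15) = 0
(53.15 + 1461.1 + 83.45) T = 53.15·210.5 + 1461.1·36.15 + 83.45·36.15
T = 67022/1597.7 ≈ 41.95 °C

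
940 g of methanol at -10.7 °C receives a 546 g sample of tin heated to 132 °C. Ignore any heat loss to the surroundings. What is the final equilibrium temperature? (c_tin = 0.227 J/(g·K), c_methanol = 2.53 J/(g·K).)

Conservation of energy gives ΣQ = 0:
546·0.227·(T − 132) + 940·2.53·(T − (-10.7)) = 0
123.94(T − 132) + 2378.2(T − (-10.7)) = 0
2502.1 T = -9086.4
T = -9086.4 / 2502.1 = -3.63 °C

T_f ≈ -3.6 °C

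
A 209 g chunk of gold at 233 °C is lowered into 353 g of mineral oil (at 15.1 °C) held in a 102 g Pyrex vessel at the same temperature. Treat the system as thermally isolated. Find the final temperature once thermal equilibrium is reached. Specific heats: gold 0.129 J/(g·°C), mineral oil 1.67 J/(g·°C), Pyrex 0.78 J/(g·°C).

Net heat exchanged in the isolated system is zero:
209*0.129*(T − 233) + 353*1.67*(T − 15.1) + 102*0.78*(T − 15.1) = 0
26.96(T − 233) + 589.51(T − 15.1) + 79.56(T − 15.1) = 0
(26.96 + 589.51 + 79.56) T = 26.96*233 + 589.51*15.1 + 79.56*15.1
T = 16385 / 696.03 = 23.5 °C

T_f ≈ 23.5 °C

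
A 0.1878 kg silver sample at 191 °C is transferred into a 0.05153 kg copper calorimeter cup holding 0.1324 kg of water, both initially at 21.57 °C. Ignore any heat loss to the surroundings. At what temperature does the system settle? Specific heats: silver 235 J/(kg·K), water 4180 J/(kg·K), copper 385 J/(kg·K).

T_f ≈ 33.7 °C

Energy conservation, ΣQ = 0:
0.1878·235·(T − 191) + 0.1324·4180·(T − 21.57) + 0.05153·385·(T − 21.57) = 0
44.13(T − 191) + 553.43(T − 21.57) + 19.84(T − 21.57) = 0
617.4 T = 20795
T = 20795/617.4 ≈ 33.68 °C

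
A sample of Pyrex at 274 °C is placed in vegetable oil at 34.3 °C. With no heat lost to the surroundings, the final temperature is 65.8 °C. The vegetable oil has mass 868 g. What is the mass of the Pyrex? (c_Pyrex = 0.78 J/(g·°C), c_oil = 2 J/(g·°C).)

m ≈ 337 g

Heat lost by the Pyrex = heat gained by the oil:
m·0.78·(274 − 65.8) = 868·2·(65.8 − 34.3)
162.4 m = 54684  ⇒  m ≈ 336.7 g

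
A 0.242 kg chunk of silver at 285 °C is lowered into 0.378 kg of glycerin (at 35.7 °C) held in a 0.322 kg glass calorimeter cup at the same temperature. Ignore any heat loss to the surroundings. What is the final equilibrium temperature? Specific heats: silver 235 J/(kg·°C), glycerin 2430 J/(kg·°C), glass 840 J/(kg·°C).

T_f ≈ 47.1 °C

Taking heat into each body as positive, Σ m c ΔT = 0:
0.242×235×(T − 285) + 0.378×2430×(T − 35.7) + 0.322×840×(T − 35.7) = 0
(56.87 + 918.54 + 270.48) T = 56.87×285 + 918.54×35.7 + 270.48×35.7
T = 58656 / 1245.9 = 47.1 °C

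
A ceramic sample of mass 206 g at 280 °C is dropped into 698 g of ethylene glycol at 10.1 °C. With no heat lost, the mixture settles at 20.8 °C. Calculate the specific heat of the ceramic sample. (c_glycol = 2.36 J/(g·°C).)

Heat lost by the ceramic sample = heat gained by the glycol:
206×c×(280 − 20.8) = 698×2.36×(20.8 − 10.1)
53395 c = 17626  ⇒  c ≈ 0.3301 J/(g·°C)

c ≈ 0.33 J/(g·°C)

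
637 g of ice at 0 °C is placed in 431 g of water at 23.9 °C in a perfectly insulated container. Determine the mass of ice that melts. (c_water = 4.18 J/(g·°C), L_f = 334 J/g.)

m_melted ≈ 129 g

Heat available from the water dropping to 0 °C: 431×4.18×23.9 = 43058 J.
To melt every bit of ice: 637×334 = 212758 J.
43058 J < 212758 J, so only part of the ice melts and the system sits at 0 °C.
m_melted×334 = 43058  ⇒  m_melted ≈ 128.9 g.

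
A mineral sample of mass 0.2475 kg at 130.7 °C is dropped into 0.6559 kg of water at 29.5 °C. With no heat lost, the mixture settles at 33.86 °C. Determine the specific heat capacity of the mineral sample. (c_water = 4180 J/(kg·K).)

c ≈ 499 J/(kg·K)

m_s c (T_s − T_f) = m_water c_water (T_f − T_0):
0.2475·c·(130.7 − 33.86) = 0.6559·4180·(33.86 − 29.5)
23.97 c = 11954  ⇒  c ≈ 498.7 J/(kg·K)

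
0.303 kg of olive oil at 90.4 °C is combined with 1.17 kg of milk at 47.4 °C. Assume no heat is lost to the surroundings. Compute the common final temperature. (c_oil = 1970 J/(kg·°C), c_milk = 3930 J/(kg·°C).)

Conservation of energy gives ΣQ = 0:
0.303×1970×(T − 90.4) + 1.17×3930×(T − 47.4) = 0
(596.91 + 4598.1) T = 596.91×90.4 + 4598.1×47.4
T = 271911/5195 ≈ 52.34 °C

T_f ≈ 52.3 °C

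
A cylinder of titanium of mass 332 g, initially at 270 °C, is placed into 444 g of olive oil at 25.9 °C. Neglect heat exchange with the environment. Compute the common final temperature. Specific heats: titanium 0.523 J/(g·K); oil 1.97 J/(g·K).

T_f ≈ 66.3 °C

Heat lost by the titanium equals heat gained by the oil:
332*0.523*(270 − T) = 444*1.97*(T − 25.9)
173.64(270 − T) = 874.68(T − 25.9)
1048.3 T = 69536  ⇒  T ≈ 66.33 °C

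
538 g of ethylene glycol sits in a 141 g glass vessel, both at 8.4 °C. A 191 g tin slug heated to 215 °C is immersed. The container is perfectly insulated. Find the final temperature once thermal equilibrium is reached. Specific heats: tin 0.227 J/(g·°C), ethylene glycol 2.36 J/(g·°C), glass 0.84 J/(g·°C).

T_f ≈ 14.7 °C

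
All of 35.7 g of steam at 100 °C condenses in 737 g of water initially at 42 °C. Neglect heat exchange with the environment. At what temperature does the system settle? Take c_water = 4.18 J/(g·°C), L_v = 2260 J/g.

Net heat exchanged in the isolated system is zero:
condense steam: −35.7×2260 = −80682; condensed water 100 °C→T: 149.23(T − 100); original water: 3080.7(T − 42)
3229.9 T = 80682 + 14923 + 129388 = 224992
T ≈ 69.66 °C — below 100 °C, confirming all the steam condensed.

T_f ≈ 69.7 °C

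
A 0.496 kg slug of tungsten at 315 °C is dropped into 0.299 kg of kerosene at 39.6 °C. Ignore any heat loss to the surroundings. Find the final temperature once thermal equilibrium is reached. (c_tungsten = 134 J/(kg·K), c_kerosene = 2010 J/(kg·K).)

With ΣQ=0 the equilibrium temperature is the m·c-weighted mean:
T_f = (66.46·315 + 600.99·39.6) / (66.46 + 600.99)
    = 44735 / 667.45 ≈ 67.02 °C

T_f ≈ 67.0 °C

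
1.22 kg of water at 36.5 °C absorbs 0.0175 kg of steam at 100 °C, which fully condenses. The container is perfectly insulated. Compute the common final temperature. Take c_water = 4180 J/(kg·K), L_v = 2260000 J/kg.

Taking heat into each body as positive, Σ m c ΔT = 0:
condense steam: −0.0175×2260000 = −39550; condensate cools 100→T: 0.0175×4180×(T − 100) = 73.15(T − 100); original water: 5099.6(T − 36.5)
5172.7 T = 39550 + 7315 + 186135 = 233000
T ≈ 45.04 °C, under the boiling point, so the assumption holds.

T_f ≈ 45.0 °C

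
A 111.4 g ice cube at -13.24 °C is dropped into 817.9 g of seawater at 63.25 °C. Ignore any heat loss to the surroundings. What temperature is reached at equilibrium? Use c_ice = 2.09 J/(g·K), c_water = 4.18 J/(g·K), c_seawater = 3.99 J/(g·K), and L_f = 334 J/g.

Net heat exchanged in the isolated system is zero:
warm ice to 0 °C: 111.4×2.09×(0 − (-13.24)) = 3082.6; latent heat to melt: 111.4×334 = 37208; meltwater 0→T: 111.4×4.18×T = 465.65 T; seawater cools: 817.9×3.99×(T − 63.25) = 3263.4(T − 63.25)
3729.1 T = 206411 − 40290 = 166121
T ≈ 44.55 °C (positive, so assuming full melt was valid).

T_f ≈ 44.5 °C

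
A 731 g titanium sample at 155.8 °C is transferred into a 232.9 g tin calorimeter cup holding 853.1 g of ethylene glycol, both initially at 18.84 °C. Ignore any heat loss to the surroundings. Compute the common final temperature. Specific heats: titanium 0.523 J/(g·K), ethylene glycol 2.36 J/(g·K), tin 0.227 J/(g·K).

Net heat exchanged in the isolated system is zero:
731*0.523*(T − 155.8) + 853.1*2.36*(T − 18.84) + 232.9*0.227*(T − 18.84) = 0
382.31(T − 155.8) + 2013.3(T − 18.84) + 52.87(T − 18.84) = 0
(382.31 + 2013.3 + 52.87) T = 382.31*155.8 + 2013.3*18.84 + 52.87*18.84
T = 98491 / 2448.5 = 40.2 °C

T_f ≈ 40.2 °C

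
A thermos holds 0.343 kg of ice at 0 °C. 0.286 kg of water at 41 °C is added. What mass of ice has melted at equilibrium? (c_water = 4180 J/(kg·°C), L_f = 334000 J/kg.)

m_melted ≈ 0.147 kg

Cooling the water to 0 °C releases 0.286·4180·41 = 49015 J.
To melt every bit of ice: 0.343·334000 = 114562 J.
49015 J < 114562 J, so only part of the ice melts and the system sits at 0 °C.
Mass melted = 49015/334000 ≈ 0.1468 kg.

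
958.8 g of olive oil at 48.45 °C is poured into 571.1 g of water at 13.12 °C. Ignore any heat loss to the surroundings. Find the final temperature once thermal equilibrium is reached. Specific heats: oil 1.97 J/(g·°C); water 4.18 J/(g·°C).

Heat lost by the oil equals heat gained by the water:
958.8×1.97×(48.45 − T) = 571.1×4.18×(T − 13.12)
1888.8(48.45 − T) = 2387.2(T − 13.12)
4276 T = 122834  ⇒  T ≈ 28.73 °C

T_f ≈ 28.7 °C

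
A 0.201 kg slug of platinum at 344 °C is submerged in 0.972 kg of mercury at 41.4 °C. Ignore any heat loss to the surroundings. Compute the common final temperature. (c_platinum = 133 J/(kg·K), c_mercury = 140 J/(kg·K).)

T_f ≈ 91.1 °C

Setting the total heat transfer to zero:
0.201·133·(T − 344) + 0.972·140·(T − 41.4) = 0
(26.73 + 136.08) T = 26.73·344 + 136.08·41.4
T = 14830 / 162.81 = 91.1 °C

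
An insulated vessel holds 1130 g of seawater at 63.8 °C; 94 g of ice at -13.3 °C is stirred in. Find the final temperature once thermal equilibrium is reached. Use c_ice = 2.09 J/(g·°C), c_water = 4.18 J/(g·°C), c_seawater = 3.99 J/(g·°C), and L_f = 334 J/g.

T_f ≈ 51.7 °C

Let T be the final temperature. ΣQ_i = 0:
warm ice to 0 °C: 94·2.09·(0 − (-13.3)) = 2612.9
  fusion: m_ice L_f = 94·334 = 31396
  meltwater 0→T: 94·4.18·T = 392.92 T
  seawater: 4508.7(T − 63.8)
4901.6 T = 287655 − 34009 = 253646
T ≈ 51.75 °C — above 0 °C, consistent with complete melting.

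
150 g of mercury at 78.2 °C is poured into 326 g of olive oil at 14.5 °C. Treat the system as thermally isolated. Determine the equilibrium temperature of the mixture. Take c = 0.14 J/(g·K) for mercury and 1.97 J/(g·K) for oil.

Conservation of energy gives ΣQ = 0:
150*0.14*(T − 78.2) + 326*1.97*(T − 14.5) = 0
663.22 T = 10954
T = 10954/663.22 ≈ 16.52 °C

T_f ≈ 16.5 °C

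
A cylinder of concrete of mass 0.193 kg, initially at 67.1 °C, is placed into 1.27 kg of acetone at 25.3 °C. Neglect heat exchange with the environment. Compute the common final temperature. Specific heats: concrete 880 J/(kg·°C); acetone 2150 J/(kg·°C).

T_f ≈ 27.7 °C

T_f is the heat-capacity-weighted average of the initial temperatures:
T_f = (169.84*67.1 + 2730.5*25.3) / (169.84 + 2730.5)
    = 80478 / 2900.3 ≈ 27.75 °C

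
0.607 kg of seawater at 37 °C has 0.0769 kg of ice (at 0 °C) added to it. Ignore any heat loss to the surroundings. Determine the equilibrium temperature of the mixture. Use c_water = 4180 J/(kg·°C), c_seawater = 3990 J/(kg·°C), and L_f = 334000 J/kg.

T_f ≈ 23.3 °C

Taking heat into each body as positive, Σ m c ΔT = 0:
fusion: m_ice L_f = 0.0769·334000 = 25685; meltwater 0→T: 0.0769·4180·T = 321.44 T; seawater cools: 0.607·3990·(T − 37) = 2421.9(T − 37)
2743.4 T = 89611 − 25685 = 63927
T ≈ 23.30 °C (positive, so assuming full melt was valid).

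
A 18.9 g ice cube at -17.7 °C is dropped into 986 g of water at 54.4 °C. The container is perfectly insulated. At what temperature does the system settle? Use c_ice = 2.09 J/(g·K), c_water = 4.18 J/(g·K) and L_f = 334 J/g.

T_f ≈ 51.7 °C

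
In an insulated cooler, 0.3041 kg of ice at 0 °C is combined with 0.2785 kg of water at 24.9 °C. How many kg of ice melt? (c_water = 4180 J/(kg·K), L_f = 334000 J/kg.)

Cooling the water to 0 °C releases 0.2785×4180×24.9 = 28987 J.
Fully melting the ice requires m_ice L_f = 0.3041×334000 = 101569 J.
That's not enough to melt it all — equilibrium is at 0 °C with ice remaining.
m_melted×334000 = 28987  ⇒  m_melted ≈ 0.08679 kg.

m_melted ≈ 0.0868 kg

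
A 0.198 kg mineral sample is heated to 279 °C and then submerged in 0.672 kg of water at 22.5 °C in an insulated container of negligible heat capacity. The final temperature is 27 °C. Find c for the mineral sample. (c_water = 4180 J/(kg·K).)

c ≈ 253 J/(kg·K)

Taking heat into each body as positive, Σ m c ΔT = 0:
0.198·c·(27 − 279) + 0.672·4180·(27 − 22.5) = 0
-49.9 c = -12640
c = -12640/-49.9 ≈ 253.3 J/(kg·K)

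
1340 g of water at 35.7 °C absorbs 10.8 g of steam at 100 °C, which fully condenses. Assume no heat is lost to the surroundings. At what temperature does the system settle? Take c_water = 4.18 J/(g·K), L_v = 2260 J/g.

T_f ≈ 40.5 °C

Energy balance with sensible and latent terms:
condense steam: −10.8·2260 = −24408
  condensed water 100 °C→T: 45.14(T − 100)
  original water: 5601.2(T − 35.7)
5646.3 T = 24408 + 4514.4 + 199963 = 228885
T ≈ 40.54 °C — below 100 °C, confirming all the steam condensed.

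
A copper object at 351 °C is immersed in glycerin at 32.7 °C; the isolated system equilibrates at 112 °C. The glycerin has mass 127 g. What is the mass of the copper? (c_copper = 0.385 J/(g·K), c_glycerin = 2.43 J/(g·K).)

|Q_copper| = |Q_glycerin|:
m×0.385×(351 − 112) = 127×2.43×(112 − 32.7)
92.02 m = 24473  ⇒  m ≈ 266 g

m ≈ 266 g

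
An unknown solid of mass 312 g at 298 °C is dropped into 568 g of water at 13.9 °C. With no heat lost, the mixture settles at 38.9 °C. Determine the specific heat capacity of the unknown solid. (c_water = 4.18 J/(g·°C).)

Conservation of energy gives ΣQ = 0:
312×c×(38.9 − 298) + 568×4.18×(38.9 − 13.9) = 0
-80839 c = -59356
c = -59356/-80839 ≈ 0.7342 J/(g·°C)

c ≈ 0.734 J/(g·°C)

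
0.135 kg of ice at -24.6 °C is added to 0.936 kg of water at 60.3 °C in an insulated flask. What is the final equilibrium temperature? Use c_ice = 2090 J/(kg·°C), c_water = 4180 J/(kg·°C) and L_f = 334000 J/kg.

T_f ≈ 41.1 °C

Let T be the final temperature. ΣQ_i = 0:
ice -24.6→0 °C: 0.135·2090·24.6 = 6940.9; latent heat to melt: 0.135·334000 = 45090; meltwater 0→T: 0.135·4180·T = 564.3 T; water: 3912.5(T − 60.3)
4476.8 T = 235923 − 52031 = 183892
T ≈ 41.08 °C (positive, so assuming full melt was valid).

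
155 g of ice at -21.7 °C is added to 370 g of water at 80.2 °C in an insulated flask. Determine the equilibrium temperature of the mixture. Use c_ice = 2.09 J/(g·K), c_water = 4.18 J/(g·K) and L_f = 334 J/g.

T_f ≈ 29.7 °C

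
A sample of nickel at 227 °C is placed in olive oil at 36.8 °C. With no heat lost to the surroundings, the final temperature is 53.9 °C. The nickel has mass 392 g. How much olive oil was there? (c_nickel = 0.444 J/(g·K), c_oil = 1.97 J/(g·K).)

m ≈ 894 g

Heat gained plus heat lost sum to zero:
392×0.444×(53.9 − 227) + m×1.97×(53.9 − 36.8) = 0
33.69 m = 30128
m = 30128/33.69 ≈ 894.3 g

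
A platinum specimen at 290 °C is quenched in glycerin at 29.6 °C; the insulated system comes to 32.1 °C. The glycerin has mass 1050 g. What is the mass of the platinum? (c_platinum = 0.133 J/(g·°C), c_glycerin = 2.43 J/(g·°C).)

m ≈ 186 g

|Q_platinum| = |Q_glycerin|:
m×0.133×(290 − 32.1) = 1050×2.43×(32.1 − 29.6)
34.3 m = 6378.8  ⇒  m ≈ 186 g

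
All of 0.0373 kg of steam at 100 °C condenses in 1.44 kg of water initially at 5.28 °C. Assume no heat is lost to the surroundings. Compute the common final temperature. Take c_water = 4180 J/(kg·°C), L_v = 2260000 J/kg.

T_f ≈ 21.3 °C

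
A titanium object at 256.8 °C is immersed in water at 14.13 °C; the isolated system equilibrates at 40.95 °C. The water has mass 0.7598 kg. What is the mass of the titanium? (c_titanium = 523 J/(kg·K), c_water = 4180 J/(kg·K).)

m ≈ 0.755 kg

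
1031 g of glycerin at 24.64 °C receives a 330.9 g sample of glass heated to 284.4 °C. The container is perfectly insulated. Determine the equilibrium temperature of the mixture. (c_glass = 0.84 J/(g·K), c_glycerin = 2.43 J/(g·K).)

T_f ≈ 50.6 °C

With ΣQ=0 the equilibrium temperature is the m·c-weighted mean:
T_f = (277.96*284.4 + 2505.3*24.64) / (277.96 + 2505.3)
    = 140782 / 2783.3 ≈ 50.58 °C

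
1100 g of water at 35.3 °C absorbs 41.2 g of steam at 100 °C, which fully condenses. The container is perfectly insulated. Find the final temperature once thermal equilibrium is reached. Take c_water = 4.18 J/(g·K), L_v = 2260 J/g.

Sum of m c ΔT and latent-heat terms is zero:
latent heat released on condensation: 41.2·2260 = 93112; condensed water 100 °C→T: 172.22(T − 100); water warms: 1100·4.18·(T − 35.3) = 4598(T − 35.3)
4770.2 T = 93112 + 17222 + 162309 = 272643
T ≈ 57.16 °C (< 100 °C, so full condensation is consistent).

T_f ≈ 57.2 °C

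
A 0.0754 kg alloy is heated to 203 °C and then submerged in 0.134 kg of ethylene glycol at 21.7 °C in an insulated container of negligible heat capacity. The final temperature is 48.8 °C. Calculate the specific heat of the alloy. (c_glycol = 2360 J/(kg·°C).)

Heat lost by the alloy = heat gained by the glycol:
0.0754·c·(203 − 48.8) = 0.134·2360·(48.8 − 21.7)
11.63 c = 8570.1  ⇒  c ≈ 737.1 J/(kg·°C)

c ≈ 737 J/(kg·°C)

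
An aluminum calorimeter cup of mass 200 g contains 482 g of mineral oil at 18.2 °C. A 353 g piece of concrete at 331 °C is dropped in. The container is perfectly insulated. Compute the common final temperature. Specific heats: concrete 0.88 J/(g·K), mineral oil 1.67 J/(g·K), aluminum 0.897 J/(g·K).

Conservation of energy gives ΣQ = 0:
353×0.88×(T − 331) + 482×1.67×(T − 18.2) + 200×0.897×(T − 18.2) = 0
(310.64 + 804.94 + 179.4) T = 310.64×331 + 804.94×18.2 + 179.4×18.2
T = 120737 / 1295 = 93.2 °C

T_f ≈ 93.2 °C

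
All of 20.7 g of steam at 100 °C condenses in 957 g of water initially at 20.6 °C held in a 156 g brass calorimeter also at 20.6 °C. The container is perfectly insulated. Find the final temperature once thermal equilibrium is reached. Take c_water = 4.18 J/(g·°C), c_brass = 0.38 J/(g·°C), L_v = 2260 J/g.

T_f ≈ 33.5 °C

Energy balance with sensible and latent terms:
latent heat released on condensation: 20.7×2260 = 46782
  condensate cools 100→T: 20.7×4.18×(T − 100) = 86.53(T − 100)
  original water: 4000.3(T − 20.6)
  brass cup: 156×0.38×(T − 20.6) = 59.28(T − 20.6)
4146.1 T = 46782 + 8652.6 + 83627 = 139061
T ≈ 33.54 °C, under the boiling point, so the assumption holds.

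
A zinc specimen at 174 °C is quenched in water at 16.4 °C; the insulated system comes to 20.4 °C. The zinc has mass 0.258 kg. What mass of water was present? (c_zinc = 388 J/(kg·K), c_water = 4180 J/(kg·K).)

m ≈ 0.92 kg

Let T be the final temperature. ΣQ_i = 0:
0.258·388·(20.4 − 174) + m·4180·(20.4 − 16.4) = 0
16720 m = 15376
m = 15376/16720 ≈ 0.9196 kg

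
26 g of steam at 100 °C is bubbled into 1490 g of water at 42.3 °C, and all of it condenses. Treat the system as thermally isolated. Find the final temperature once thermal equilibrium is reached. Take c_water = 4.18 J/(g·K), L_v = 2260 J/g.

T_f ≈ 52.6 °C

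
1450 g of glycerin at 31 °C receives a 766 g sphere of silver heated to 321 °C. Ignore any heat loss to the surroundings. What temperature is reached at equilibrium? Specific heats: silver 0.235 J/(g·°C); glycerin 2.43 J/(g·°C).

|Q_silver| = |Q_glycerin|:
766×0.235×(321 − T) = 1450×2.43×(T − 31)
180.01(321 − T) = 3523.5(T − 31)
3703.5 T = 167012  ⇒  T ≈ 45.10 °C

T_f ≈ 45.1 °C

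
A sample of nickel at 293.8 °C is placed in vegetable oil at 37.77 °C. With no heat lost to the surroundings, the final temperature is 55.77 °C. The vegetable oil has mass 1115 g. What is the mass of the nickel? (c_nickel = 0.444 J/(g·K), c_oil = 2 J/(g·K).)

Heat lost by the nickel = heat gained by the oil:
m×0.444×(293.8 − 55.77) = 1115×2×(55.77 − 37.77)
105.69 m = 40140  ⇒  m ≈ 379.8 g

m ≈ 380 g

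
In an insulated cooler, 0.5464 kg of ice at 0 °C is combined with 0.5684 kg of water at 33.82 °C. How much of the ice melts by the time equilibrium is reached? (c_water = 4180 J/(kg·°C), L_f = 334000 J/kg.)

m_melted ≈ 0.241 kg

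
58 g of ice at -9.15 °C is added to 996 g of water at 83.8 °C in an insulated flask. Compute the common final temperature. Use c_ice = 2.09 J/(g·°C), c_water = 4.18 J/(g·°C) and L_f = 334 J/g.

T_f ≈ 74.5 °C

Energy conservation, ΣQ = 0:
ice -9.15→0 °C: 58×2.09×9.15 = 1109.2
  melt ice: 58×334 = 19372
  warm the meltwater: 242.44 T
  water cools: 996×4.18×(T − 83.8) = 4163.3(T − 83.8)
4405.7 T = 348883 − 20481 = 328402
T ≈ 74.54 °C — above 0 °C, consistent with complete melting.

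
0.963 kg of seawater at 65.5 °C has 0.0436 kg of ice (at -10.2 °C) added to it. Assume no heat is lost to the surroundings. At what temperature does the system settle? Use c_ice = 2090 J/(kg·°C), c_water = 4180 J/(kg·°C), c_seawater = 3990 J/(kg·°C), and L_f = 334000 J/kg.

Conservation of energy gives ΣQ = 0:
ice -10.2→0 °C: 0.0436·2090·10.2 = 929.46
  melt ice: 0.0436·334000 = 14562
  warm the meltwater: 182.25 T
  seawater cools: 0.963·3990·(T − 65.5) = 3842.4(T − 65.5)
4024.6 T = 251675 − 15492 = 236183
T ≈ 58.68 °C. Since T > 0 °C, the all-ice-melts assumption holds.

T_f ≈ 58.7 °C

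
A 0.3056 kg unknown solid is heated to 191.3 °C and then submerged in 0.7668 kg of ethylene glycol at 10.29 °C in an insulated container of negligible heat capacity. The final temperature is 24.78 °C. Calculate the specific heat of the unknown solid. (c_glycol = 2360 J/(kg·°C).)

c ≈ 515 J/(kg·°C)

m_s c (T_s − T_f) = m_glycol c_glycol (T_f − T_0):
0.3056·c·(191.3 − 24.78) = 0.7668·2360·(24.78 − 10.29)
50.89 c = 26222  ⇒  c ≈ 515.3 J/(kg·°C)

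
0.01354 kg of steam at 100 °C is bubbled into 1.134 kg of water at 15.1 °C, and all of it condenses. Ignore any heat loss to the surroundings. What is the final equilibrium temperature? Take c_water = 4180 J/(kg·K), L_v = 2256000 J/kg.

T_f ≈ 22.5 °C

Energy conservation, ΣQ = 0:
condense steam: −0.01354×2256000 = −30546; condensed water 100 °C→T: 56.6(T − 100); water warms: 1.134×4180×(T − 15.1) = 4740.1(T − 15.1)
4796.7 T = 30546 + 5659.7 + 71576 = 107782
T ≈ 22.47 °C, under the boiling point, so the assumption holds.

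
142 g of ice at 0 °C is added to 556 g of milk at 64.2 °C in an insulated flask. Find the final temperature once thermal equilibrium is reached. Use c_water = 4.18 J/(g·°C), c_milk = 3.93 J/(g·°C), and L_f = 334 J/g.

T_f ≈ 33.4 °C

Net heat exchanged in the isolated system is zero:
melt ice: 142×334 = 47428
  meltwater 0→T: 142×4.18×T = 593.56 T
  milk cools: 556×3.93×(T − 64.2) = 2185.1(T − 64.2)
2778.6 T = 140282 − 47428 = 92854
T ≈ 33.42 °C. Since T > 0 °C, the all-ice-melts assumption holds.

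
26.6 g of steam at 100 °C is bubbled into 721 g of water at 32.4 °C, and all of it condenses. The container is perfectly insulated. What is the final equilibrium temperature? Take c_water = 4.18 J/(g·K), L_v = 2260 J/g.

Heat gained plus heat lost sum to zero:
condense steam: −26.6×2260 = −60116; condensed water 100 °C→T: 111.19(T − 100); original water: 3013.8(T − 32.4)
3125 T = 60116 + 11119 + 97646 = 168881
T ≈ 54.04 °C — below 100 °C, confirming all the steam condensed.

T_f ≈ 54.0 °C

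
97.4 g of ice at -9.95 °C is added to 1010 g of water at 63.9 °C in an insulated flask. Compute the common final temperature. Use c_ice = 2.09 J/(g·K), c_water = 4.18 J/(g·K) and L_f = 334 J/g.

T_f ≈ 50.8 °C

Energy balance with sensible and latent terms:
ice -9.95→0 °C: 97.4·2.09·9.95 = 2025.5
  latent heat to melt: 97.4·334 = 32532
  warm the meltwater: 407.13 T
  water cools: 1010·4.18·(T − 63.9) = 4221.8(T − 63.9)
4628.9 T = 269773 − 34557 = 235216
T ≈ 50.81 °C — above 0 °C, consistent with complete melting.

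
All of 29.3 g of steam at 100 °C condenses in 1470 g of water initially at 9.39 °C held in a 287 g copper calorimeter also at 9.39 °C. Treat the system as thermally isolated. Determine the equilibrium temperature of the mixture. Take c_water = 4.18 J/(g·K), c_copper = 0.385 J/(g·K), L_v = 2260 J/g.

T_f ≈ 21.5 °C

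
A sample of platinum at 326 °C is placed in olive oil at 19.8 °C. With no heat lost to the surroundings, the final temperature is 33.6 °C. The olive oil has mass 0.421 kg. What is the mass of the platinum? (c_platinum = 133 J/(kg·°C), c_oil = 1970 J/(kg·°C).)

m ≈ 0.294 kg

|Q_platinum| = |Q_oil|:
m×133×(326 − 33.6) = 0.421×1970×(33.6 − 19.8)
38889 m = 11445  ⇒  m ≈ 0.2943 kg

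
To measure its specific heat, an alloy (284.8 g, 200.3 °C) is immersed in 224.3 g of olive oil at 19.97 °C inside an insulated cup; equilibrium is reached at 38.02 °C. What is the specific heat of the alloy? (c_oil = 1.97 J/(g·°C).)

c ≈ 0.173 J/(g·°C)

Energy conservation, ΣQ = 0:
284.8×c×(38.02 − 200.3) + 224.3×1.97×(38.02 − 19.97) = 0
-46217 c = -7975.8
c = -7975.8/-46217 ≈ 0.1726 J/(g·°C)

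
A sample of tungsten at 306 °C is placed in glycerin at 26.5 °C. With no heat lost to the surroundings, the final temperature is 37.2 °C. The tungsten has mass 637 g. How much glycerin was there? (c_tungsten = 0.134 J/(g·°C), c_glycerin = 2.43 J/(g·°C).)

m ≈ 882 g

Let T be the final temperature. ΣQ_i = 0:
637·0.134·(37.2 − 306) + m·2.43·(37.2 − 26.5) = 0
26 m = 22944
m = 22944/26 ≈ 882.4 g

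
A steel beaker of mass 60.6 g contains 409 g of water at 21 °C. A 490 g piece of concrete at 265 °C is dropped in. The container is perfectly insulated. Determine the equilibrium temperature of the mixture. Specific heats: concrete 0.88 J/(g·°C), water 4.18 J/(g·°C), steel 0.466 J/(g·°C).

Heat gained plus heat lost sum to zero:
490×0.88×(T − 265) + 409×4.18×(T − 21) + 60.6×0.466×(T − 21) = 0
(431.2 + 1709.6 + 28.24) T = 431.2×265 + 1709.6×21 + 28.24×21
T ≈ 69.51 °C

T_f ≈ 69.5 °C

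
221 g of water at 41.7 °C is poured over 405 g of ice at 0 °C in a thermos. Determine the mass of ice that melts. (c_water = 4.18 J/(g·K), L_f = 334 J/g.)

m_melted ≈ 115 g

Cooling the water to 0 °C releases 221×4.18×41.7 = 38522 J.
To melt every bit of ice: 405×334 = 135270 J.
That's not enough to melt it all — equilibrium is at 0 °C with ice remaining.
m_melt = 38522 / L_f = 115.3 g.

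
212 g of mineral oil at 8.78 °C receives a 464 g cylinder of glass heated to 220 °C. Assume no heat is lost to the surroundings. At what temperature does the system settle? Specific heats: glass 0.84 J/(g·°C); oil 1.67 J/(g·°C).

T_f ≈ 119.5 °C

Setting the total heat transfer to zero:
464*0.84*(T − 220) + 212*1.67*(T − 8.78) = 0
389.76(T − 220) + 354.04(T − 8.78) = 0
743.8 T = 88856
T = 88856 / 743.8 = 119 °C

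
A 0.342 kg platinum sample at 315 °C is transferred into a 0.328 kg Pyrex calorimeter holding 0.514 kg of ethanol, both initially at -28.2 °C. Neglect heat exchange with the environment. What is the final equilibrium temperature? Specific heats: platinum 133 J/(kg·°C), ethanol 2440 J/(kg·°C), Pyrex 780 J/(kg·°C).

Setting the total heat transfer to zero:
0.342*133*(T − 315) + 0.514*2440*(T − (-28.2)) + 0.328*780*(T − (-28.2)) = 0
45.49(T − 315) + 1254.2(T − (-28.2)) + 255.84(T − (-28.2)) = 0
1555.5 T = -28254
T ≈ -18.16 °C

T_f ≈ -18.2 °C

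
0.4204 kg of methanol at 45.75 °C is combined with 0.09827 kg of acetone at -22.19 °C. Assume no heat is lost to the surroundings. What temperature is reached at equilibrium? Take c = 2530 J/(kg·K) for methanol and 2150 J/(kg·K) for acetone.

T_f ≈ 34.5 °C

Energy conservation, ΣQ = 0:
0.4204·2530·(T − 45.75) + 0.09827·2150·(T − (-22.19)) = 0
1063.6(T − 45.75) + 211.28(T − (-22.19)) = 0
(1063.6 + 211.28) T = 1063.6·45.75 + 211.28·(-22.19)
T = 43972/1274.9 ≈ 34.49 °C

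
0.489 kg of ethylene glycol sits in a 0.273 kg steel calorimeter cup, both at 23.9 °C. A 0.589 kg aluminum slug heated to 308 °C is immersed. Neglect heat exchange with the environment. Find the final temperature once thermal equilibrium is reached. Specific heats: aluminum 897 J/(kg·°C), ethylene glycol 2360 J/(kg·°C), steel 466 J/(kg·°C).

T_f = Σ m_i c_i T_i / Σ m_i c_i:
T_f = (528.33×308 + 1154×23.9 + 127.22×23.9) / (528.33 + 1154 + 127.22)
    = 193349 / 1809.6 ≈ 106.85 °C

T_f ≈ 106.8 °C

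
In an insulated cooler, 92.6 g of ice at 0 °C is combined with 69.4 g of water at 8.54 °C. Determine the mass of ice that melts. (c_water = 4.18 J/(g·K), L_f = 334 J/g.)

m_melted ≈ 7.42 g

Heat available from the water dropping to 0 °C: 69.4×4.18×8.54 = 2477.4 J.
To melt every bit of ice: 92.6×334 = 30928 J.
That's not enough to melt it all — equilibrium is at 0 °C with ice remaining.
m_melt = 2477.4 / L_f = 7.417 g.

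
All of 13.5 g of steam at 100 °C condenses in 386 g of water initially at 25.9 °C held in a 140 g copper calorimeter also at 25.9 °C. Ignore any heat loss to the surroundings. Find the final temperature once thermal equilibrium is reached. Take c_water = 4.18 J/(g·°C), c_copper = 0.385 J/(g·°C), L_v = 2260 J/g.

T_f ≈ 46.0 °C

Sum of m c ΔT and latent-heat terms is zero:
latent heat released on condensation: 13.5·2260 = 30510
  condensate cools 100→T: 13.5·4.18·(T − 100) = 56.43(T − 100)
  original water: 1613.5(T − 25.9)
  copper cup: 140·0.385·(T − 25.9) = 53.9(T − 25.9)
1723.8 T = 30510 + 5643 + 43185 = 79338
T ≈ 46.02 °C (< 100 °C, so full condensation is consistent).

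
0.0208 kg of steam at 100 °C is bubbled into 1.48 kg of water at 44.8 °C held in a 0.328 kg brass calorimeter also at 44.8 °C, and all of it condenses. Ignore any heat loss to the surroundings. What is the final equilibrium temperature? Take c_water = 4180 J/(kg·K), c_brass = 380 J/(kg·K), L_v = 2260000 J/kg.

Let T be the final temperature. ΣQ_i = 0:
condense steam: −0.0208·2260000 = −47008; condensed water 100 °C→T: 86.94(T − 100); original water: 6186.4(T − 44.8); cup: 124.64(T − 44.8)
6398 T = 47008 + 8694.4 + 282735 = 338437
T ≈ 52.90 °C, under the boiling point, so the assumption holds.

T_f ≈ 52.9 °C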